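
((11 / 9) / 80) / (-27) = -11 / 19440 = -0.00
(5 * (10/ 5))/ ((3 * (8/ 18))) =15/ 2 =7.50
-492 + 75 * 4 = -192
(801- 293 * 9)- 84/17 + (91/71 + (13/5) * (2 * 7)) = -10882671/6035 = -1803.26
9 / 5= 1.80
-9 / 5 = -1.80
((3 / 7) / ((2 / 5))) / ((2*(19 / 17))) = 255 / 532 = 0.48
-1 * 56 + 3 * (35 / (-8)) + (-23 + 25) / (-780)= -107839 / 1560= -69.13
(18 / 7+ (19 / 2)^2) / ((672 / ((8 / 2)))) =2599 / 4704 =0.55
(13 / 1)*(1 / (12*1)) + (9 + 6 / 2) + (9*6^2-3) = 4009 / 12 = 334.08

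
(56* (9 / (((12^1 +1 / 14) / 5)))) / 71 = 35280 / 11999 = 2.94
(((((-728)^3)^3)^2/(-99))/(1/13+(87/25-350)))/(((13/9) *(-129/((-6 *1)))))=82471679012849060888661021334650204851741772061081600/26628481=3097122926871009310995284000000000000000000000.00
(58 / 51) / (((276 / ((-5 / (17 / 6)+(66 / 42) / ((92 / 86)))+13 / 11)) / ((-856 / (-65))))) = 331108718 / 6886524645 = 0.05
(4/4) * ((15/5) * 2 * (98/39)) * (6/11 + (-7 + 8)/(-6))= 5.71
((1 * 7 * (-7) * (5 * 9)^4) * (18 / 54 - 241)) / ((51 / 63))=1015503378750 / 17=59735492867.65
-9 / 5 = -1.80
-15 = -15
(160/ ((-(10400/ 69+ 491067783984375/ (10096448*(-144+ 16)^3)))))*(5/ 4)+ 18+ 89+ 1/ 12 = 410294910622098847/ 3888494577651684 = 105.52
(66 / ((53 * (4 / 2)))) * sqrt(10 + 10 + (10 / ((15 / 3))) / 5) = 33 * sqrt(510) / 265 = 2.81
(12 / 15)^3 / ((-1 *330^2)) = -0.00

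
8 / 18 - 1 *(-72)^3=3359236 / 9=373248.44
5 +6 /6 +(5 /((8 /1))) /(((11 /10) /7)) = 439 /44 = 9.98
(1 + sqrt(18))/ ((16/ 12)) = 3/ 4 + 9 * sqrt(2)/ 4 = 3.93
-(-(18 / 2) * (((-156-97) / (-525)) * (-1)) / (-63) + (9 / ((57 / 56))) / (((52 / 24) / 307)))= -1137188309 / 907725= -1252.79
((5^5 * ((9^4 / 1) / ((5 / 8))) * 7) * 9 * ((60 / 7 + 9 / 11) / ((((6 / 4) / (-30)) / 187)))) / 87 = -24192375300000 / 29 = -834219837931.03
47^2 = 2209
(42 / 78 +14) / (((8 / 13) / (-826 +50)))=-18333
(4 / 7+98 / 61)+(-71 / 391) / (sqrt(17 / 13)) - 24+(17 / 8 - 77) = -330317 / 3416 - 71 * sqrt(221) / 6647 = -96.86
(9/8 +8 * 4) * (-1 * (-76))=5035/2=2517.50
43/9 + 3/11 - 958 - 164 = -110578/99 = -1116.95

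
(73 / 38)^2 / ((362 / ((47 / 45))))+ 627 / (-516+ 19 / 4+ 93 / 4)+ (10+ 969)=175365923296 / 179361045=977.73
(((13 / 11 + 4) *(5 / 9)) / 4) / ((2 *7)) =95 / 1848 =0.05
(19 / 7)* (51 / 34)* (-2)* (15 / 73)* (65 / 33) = -18525 / 5621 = -3.30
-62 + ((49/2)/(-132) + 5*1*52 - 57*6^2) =-489505/264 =-1854.19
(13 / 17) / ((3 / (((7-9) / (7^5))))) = -0.00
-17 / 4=-4.25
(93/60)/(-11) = -31/220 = -0.14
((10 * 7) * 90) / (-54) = -350 / 3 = -116.67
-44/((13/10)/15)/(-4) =1650/13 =126.92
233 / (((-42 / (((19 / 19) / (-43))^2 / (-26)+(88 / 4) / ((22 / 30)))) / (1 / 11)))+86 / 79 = -24636848965 / 1754604852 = -14.04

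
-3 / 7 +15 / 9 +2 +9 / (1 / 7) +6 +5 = 1622 / 21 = 77.24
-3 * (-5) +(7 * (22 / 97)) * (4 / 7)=1543 / 97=15.91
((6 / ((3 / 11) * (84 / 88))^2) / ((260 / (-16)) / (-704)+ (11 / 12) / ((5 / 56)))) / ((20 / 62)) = 5112402944 / 191675799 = 26.67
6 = 6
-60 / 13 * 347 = -20820 / 13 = -1601.54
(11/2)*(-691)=-7601/2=-3800.50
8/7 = 1.14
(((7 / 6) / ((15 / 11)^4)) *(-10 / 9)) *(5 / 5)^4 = -102487 / 273375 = -0.37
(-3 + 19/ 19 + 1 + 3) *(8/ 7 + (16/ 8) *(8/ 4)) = 72/ 7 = 10.29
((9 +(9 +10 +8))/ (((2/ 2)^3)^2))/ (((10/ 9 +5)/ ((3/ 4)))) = 243/ 55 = 4.42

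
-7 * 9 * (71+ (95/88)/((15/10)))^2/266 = -89624089/73568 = -1218.25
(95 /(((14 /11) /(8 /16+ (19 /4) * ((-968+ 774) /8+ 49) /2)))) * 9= 2548755 /64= 39824.30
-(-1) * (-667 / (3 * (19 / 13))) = -8671 / 57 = -152.12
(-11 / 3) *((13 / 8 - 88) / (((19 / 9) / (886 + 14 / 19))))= 48023118 / 361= 133028.03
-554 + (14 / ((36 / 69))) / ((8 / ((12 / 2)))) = -4271 / 8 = -533.88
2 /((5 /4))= 8 /5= 1.60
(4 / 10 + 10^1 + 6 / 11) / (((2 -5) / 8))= -4816 / 165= -29.19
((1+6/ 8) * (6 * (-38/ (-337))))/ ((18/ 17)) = 2261/ 2022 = 1.12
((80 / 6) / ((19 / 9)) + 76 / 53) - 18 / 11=67718 / 11077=6.11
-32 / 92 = -0.35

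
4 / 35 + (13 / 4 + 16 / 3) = 3653 / 420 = 8.70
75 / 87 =25 / 29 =0.86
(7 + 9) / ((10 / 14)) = 112 / 5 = 22.40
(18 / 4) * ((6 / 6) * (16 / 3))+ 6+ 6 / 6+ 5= 36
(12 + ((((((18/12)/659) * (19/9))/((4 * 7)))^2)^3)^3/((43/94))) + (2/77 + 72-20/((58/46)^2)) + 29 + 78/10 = 672221474450250433906762179598127184873968913893742669839069696110746905991613335497188579879659209/6210144118813118520555838976478131732078651626364864158575598693302321886443343427780180894023680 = 108.25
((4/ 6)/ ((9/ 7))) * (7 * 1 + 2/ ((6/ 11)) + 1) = 490/ 81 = 6.05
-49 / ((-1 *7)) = 7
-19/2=-9.50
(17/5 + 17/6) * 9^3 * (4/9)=10098/5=2019.60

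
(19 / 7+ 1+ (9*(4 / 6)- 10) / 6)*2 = 128 / 21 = 6.10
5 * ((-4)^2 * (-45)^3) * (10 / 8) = -9112500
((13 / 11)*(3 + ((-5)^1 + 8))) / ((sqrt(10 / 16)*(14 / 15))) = 234*sqrt(10) / 77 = 9.61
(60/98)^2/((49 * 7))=900/823543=0.00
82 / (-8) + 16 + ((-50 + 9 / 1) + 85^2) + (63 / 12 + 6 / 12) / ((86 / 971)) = 7254.67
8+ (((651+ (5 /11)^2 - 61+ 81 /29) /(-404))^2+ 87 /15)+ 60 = 47701604813094 /628028696405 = 75.95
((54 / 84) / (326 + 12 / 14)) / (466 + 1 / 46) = 207 / 49047856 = 0.00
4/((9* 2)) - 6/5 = -44/45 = -0.98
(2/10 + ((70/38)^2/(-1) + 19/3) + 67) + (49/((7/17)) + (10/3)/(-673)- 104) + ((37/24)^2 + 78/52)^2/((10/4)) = 18367413735481/201514936320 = 91.15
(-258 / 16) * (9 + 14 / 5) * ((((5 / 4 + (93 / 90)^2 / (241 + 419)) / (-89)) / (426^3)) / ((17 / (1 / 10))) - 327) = 33905758848667326790621 / 544934100268800000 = 62219.93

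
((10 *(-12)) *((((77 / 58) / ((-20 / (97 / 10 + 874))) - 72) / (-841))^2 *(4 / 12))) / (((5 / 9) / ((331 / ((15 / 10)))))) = -2281111547962593 / 5948233210000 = -383.49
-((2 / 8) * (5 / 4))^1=-5 / 16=-0.31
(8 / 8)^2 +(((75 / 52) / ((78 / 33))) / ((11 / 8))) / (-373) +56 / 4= 945480 / 63037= 15.00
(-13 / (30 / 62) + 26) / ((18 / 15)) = -13 / 18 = -0.72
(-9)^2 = 81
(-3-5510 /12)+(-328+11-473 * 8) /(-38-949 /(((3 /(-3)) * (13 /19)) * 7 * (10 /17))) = -19910269 /41838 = -475.89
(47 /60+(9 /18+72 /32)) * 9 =159 /5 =31.80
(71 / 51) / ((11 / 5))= 355 / 561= 0.63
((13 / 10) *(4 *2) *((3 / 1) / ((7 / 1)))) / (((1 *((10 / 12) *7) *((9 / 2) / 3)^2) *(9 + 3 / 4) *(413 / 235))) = 6016 / 303555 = 0.02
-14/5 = -2.80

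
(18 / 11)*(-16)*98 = -28224 / 11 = -2565.82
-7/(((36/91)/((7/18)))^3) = -1809323971/272097792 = -6.65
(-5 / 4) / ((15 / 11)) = -11 / 12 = -0.92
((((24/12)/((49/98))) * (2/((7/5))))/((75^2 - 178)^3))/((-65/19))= -152/14706641915693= -0.00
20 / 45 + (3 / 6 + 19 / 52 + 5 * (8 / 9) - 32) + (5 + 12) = -4327 / 468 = -9.25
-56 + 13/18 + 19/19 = -977/18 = -54.28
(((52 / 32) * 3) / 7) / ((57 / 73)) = 949 / 1064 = 0.89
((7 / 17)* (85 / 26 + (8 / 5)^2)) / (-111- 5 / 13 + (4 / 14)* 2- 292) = -185661 / 31157600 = -0.01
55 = 55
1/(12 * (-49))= -1/588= -0.00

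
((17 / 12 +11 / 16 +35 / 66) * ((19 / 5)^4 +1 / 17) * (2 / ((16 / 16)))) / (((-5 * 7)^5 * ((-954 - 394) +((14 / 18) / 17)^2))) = 64313620839 / 4143356573289062500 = 0.00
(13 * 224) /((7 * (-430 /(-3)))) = 624 /215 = 2.90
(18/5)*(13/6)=39/5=7.80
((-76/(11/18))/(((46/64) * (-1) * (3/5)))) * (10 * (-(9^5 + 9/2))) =-3916857600/23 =-170298156.52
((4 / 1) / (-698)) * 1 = -2 / 349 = -0.01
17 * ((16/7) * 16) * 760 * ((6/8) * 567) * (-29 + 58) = 5827023360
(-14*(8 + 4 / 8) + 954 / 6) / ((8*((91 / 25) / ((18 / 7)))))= 2250 / 637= 3.53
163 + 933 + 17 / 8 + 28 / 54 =1098.64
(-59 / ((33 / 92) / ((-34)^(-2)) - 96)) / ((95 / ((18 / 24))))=-1357 / 928340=-0.00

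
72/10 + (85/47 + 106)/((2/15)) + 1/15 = 815.83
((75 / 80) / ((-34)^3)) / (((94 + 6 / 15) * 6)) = -25 / 593647616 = -0.00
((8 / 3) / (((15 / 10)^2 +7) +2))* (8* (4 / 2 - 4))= -512 / 135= -3.79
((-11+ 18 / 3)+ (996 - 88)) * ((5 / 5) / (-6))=-301 / 2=-150.50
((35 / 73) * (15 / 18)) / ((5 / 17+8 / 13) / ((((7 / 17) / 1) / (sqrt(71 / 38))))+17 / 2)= 468083525 / 8701752351- 1066975 * sqrt(2698) / 2900584117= 0.03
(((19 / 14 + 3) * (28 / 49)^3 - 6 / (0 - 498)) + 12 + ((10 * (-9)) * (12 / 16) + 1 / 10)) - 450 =-502766056 / 996415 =-504.57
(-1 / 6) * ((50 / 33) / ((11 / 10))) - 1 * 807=-879073 / 1089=-807.23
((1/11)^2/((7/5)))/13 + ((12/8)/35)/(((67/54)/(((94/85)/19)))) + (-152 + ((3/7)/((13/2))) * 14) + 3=-126016150704/851032325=-148.07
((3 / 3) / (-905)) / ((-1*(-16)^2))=1 / 231680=0.00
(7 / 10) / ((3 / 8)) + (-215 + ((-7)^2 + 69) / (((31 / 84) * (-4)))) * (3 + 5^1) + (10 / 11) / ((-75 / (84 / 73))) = -880327684 / 373395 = -2357.63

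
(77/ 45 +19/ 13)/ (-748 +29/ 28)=-51968/ 12235275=-0.00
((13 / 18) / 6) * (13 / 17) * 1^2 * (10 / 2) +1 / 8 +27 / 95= 303299 / 348840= 0.87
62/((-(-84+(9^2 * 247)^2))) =-0.00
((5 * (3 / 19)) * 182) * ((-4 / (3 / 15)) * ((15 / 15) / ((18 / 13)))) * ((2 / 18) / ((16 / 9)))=-29575 / 228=-129.71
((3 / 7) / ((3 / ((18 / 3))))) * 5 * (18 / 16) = 135 / 28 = 4.82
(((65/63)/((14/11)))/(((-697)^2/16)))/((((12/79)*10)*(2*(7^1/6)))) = 11297/1499692383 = 0.00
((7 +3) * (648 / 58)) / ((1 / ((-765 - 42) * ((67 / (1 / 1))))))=-175183560 / 29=-6040812.41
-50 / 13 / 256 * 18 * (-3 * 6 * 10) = 48.68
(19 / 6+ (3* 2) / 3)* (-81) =-837 / 2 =-418.50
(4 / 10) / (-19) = -2 / 95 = -0.02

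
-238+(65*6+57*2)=266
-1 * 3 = -3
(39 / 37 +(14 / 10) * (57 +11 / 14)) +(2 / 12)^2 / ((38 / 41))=20748517 / 253080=81.98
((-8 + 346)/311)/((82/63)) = 10647/12751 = 0.83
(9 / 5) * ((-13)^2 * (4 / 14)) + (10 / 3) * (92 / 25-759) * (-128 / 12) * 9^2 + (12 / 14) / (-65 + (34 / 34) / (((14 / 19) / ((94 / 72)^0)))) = 22613371366 / 10395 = 2175408.50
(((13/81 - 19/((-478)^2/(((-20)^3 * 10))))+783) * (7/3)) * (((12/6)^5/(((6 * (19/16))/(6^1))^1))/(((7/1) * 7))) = 1871005571072/1846093599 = 1013.49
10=10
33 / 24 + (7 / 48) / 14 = 133 / 96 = 1.39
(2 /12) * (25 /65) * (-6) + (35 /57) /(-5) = -376 /741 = -0.51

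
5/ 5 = 1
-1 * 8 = -8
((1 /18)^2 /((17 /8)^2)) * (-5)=-80 /23409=-0.00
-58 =-58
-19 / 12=-1.58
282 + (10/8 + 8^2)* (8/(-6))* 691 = -59835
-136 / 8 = -17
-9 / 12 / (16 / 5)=-15 / 64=-0.23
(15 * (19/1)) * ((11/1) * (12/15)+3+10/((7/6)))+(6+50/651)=3783569/651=5811.93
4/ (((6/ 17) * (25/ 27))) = 12.24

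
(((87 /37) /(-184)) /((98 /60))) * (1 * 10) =-6525 /83398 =-0.08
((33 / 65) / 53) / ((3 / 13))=11 / 265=0.04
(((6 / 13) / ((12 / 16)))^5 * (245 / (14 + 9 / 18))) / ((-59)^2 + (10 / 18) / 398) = 57513738240 / 134259349415659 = 0.00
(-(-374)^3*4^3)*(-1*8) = -26784575488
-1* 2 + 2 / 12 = -11 / 6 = -1.83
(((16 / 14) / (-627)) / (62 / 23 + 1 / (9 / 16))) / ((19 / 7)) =-276 / 1838573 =-0.00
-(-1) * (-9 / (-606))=3 / 202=0.01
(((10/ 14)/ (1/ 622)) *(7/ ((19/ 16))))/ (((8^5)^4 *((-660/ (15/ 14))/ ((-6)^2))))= -13995/ 105420260077488570368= -0.00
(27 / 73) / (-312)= -9 / 7592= -0.00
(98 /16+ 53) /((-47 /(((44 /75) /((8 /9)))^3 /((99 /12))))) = -515097 /11750000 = -0.04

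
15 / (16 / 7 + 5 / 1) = 35 / 17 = 2.06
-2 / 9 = -0.22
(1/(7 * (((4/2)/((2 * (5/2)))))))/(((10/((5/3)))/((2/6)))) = 5/252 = 0.02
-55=-55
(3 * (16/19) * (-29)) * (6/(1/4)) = -33408/19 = -1758.32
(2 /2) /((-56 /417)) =-417 /56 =-7.45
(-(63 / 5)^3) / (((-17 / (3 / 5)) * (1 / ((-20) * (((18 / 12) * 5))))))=-4500846 / 425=-10590.23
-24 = -24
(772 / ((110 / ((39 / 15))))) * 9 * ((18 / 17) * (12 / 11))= 9754992 / 51425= 189.69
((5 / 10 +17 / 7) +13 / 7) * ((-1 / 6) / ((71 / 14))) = -67 / 426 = -0.16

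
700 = 700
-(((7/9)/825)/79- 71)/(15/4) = 166587272/8798625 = 18.93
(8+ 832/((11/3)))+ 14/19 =235.65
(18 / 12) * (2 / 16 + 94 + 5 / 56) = 3957 / 28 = 141.32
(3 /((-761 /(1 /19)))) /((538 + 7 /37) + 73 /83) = -9213 /23936585320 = -0.00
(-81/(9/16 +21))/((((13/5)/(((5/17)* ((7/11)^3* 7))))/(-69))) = 15558480/294151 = 52.89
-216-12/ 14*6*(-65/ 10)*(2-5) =-2214/ 7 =-316.29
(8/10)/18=2/45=0.04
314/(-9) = -314/9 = -34.89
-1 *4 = -4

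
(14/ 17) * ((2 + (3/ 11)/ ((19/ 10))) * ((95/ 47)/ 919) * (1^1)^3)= 31360/ 8077091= 0.00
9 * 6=54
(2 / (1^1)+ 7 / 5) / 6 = 0.57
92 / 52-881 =-11430 / 13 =-879.23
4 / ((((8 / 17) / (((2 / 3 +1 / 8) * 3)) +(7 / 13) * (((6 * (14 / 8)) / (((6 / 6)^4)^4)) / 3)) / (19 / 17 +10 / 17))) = 57304 / 17491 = 3.28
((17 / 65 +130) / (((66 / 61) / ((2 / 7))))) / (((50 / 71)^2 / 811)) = 2111528494237 / 37537500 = 56251.18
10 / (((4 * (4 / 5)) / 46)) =575 / 4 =143.75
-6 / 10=-3 / 5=-0.60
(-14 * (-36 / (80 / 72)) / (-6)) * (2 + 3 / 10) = -4347 / 25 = -173.88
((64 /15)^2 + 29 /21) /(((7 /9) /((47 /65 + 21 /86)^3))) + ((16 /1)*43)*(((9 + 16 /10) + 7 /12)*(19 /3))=93887791903598582089 /1925812590975000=48752.30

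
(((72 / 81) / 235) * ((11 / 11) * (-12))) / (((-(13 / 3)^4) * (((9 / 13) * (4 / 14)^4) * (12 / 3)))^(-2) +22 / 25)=-3163297546240 / 62974425983253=-0.05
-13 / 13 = -1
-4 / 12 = -1 / 3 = -0.33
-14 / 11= -1.27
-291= -291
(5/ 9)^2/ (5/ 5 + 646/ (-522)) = -725/ 558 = -1.30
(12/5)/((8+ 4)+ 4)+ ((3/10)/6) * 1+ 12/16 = 19/20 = 0.95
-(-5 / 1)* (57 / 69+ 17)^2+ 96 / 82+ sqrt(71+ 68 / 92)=5* sqrt(1518) / 23+ 34485892 / 21689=1598.49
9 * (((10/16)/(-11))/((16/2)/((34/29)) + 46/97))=-0.07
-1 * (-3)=3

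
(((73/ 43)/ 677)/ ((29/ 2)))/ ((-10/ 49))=-3577/ 4221095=-0.00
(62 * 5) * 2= 620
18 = 18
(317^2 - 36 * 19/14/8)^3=22271552058379019761/21952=1014556853971347.47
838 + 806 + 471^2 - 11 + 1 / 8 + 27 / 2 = 1787901 / 8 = 223487.62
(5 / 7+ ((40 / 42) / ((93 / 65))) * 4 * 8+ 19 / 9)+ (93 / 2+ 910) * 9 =11239679 / 1302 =8632.63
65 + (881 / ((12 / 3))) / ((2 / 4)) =1011 / 2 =505.50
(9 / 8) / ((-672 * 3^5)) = -1 / 145152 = -0.00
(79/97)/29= 79/2813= 0.03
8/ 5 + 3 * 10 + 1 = 163/ 5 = 32.60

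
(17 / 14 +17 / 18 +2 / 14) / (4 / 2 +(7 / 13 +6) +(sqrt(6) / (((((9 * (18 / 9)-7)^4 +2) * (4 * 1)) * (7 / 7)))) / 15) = 2990908996101000 / 11095717034340617-398696350 * sqrt(6) / 11095717034340617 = 0.27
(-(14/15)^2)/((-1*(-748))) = -0.00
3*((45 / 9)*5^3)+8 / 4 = 1877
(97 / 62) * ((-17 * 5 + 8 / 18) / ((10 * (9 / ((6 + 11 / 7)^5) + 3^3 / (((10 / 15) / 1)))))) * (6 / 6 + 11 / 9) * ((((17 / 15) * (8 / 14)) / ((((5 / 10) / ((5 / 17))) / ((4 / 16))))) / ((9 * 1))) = -123479746827124 / 16075954281154761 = -0.01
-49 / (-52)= 49 / 52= 0.94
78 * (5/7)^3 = 9750/343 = 28.43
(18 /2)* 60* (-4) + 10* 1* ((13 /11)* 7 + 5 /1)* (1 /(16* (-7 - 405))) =-2160.02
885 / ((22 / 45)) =1810.23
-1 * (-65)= 65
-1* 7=-7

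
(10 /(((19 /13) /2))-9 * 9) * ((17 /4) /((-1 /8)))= 43486 /19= 2288.74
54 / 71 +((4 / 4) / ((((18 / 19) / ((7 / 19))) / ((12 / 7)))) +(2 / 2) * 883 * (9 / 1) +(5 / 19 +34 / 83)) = 2670110648 / 335901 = 7949.10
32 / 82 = 16 / 41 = 0.39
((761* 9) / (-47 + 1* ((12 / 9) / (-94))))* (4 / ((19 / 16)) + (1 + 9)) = -245290086 / 125951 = -1947.50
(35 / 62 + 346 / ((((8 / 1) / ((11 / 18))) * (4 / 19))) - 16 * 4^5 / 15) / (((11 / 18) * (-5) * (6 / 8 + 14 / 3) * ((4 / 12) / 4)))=700.50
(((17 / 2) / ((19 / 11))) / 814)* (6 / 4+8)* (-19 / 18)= -323 / 5328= -0.06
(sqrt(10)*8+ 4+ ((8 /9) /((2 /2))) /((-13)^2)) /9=6092 /13689+ 8*sqrt(10) /9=3.26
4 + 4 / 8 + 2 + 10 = 33 / 2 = 16.50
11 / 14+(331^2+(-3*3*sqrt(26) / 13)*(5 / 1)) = 1533865 / 14- 45*sqrt(26) / 13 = 109544.14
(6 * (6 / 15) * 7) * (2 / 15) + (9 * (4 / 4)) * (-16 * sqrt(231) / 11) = 56 / 25 - 144 * sqrt(231) / 11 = -196.72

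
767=767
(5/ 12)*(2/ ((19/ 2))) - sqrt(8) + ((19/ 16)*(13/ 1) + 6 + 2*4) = 26927/ 912 - 2*sqrt(2) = 26.70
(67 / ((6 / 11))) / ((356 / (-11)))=-8107 / 2136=-3.80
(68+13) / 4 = 81 / 4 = 20.25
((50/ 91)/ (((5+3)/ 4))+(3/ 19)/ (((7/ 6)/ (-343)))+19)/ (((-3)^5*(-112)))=-5867/ 5882058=-0.00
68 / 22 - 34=-340 / 11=-30.91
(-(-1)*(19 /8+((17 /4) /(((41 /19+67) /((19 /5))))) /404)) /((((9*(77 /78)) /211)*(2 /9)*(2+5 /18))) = 207550167513 /1862124880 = 111.46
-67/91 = -0.74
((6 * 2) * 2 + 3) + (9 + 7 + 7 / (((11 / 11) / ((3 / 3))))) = 50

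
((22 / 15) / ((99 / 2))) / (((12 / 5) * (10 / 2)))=1 / 405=0.00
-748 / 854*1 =-374 / 427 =-0.88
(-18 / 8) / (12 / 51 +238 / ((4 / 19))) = -51 / 25630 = -0.00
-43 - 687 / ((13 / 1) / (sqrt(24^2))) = -17047 / 13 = -1311.31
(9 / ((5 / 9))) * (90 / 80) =729 / 40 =18.22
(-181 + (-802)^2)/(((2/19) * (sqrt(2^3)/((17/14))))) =207696429 * sqrt(2)/112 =2622563.45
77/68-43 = -2847/68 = -41.87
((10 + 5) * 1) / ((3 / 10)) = 50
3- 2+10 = 11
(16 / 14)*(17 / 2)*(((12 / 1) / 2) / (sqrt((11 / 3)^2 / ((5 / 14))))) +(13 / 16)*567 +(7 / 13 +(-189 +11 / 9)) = 612*sqrt(70) / 539 +511895 / 1872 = 282.95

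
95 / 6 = 15.83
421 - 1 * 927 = -506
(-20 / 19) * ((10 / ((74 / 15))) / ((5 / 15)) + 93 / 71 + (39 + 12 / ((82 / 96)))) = -130195620 / 2046433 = -63.62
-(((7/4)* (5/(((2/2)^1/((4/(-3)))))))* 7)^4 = -3603000625/81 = -44481489.20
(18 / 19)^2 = 324 / 361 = 0.90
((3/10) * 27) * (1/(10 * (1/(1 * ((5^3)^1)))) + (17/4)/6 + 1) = 9207/80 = 115.09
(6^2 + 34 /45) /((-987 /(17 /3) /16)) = -3.38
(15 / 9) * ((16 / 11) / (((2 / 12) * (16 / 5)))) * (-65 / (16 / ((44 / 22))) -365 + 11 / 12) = -223325 / 132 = -1691.86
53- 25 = 28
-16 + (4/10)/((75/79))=-5842/375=-15.58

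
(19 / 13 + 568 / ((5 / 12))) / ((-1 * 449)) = -88703 / 29185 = -3.04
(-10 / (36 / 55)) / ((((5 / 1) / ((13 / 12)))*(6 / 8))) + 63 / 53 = -3.22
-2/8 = -1/4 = -0.25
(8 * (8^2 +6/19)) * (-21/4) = -51324/19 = -2701.26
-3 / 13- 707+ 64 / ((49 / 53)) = -406410 / 637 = -638.01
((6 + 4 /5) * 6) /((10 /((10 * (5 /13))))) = 15.69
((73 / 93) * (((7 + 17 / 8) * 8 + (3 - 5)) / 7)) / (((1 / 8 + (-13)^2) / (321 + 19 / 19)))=1907344 / 125829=15.16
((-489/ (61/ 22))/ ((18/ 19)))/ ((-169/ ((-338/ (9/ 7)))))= -476938/ 1647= -289.58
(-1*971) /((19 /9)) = -459.95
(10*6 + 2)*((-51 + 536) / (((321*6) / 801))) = 1338115 / 107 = 12505.75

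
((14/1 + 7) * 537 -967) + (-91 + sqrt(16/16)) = 10220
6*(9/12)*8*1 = 36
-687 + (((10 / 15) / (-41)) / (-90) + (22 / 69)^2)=-2011248116 / 2928015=-686.90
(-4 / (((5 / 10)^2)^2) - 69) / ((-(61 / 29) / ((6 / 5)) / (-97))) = -2244774 / 305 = -7359.91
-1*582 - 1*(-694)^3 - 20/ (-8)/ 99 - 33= 66182444267/ 198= 334254769.03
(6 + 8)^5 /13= 537824 /13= 41371.08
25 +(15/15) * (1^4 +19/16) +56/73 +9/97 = 3177659/113296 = 28.05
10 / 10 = 1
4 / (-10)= -2 / 5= -0.40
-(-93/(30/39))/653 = 1209/6530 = 0.19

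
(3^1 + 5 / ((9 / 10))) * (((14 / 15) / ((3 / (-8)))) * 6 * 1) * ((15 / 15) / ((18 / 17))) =-146608 / 1215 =-120.67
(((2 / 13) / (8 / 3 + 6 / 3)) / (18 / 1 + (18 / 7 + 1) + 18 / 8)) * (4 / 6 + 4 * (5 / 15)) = 24 / 8671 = 0.00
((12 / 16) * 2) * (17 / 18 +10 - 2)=161 / 12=13.42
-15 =-15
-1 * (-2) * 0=0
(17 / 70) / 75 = 17 / 5250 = 0.00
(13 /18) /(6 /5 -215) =-65 /19242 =-0.00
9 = 9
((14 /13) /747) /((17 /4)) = 56 /165087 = 0.00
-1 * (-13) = 13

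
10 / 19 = 0.53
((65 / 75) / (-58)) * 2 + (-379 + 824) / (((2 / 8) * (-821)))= -784973 / 357135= -2.20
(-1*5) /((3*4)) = -5 /12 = -0.42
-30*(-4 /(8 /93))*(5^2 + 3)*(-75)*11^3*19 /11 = -6734920500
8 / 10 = 4 / 5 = 0.80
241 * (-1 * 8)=-1928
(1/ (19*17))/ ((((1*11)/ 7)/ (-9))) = -63/ 3553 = -0.02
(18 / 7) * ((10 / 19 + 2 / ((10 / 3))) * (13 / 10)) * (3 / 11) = 37557 / 36575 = 1.03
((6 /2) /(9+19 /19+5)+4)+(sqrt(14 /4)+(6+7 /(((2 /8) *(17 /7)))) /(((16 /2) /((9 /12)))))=sqrt(14) /2+7947 /1360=7.71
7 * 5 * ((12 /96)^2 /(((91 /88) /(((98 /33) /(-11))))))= -245 /1716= -0.14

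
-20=-20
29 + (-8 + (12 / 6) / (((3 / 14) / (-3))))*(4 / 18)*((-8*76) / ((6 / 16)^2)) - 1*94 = 34523.44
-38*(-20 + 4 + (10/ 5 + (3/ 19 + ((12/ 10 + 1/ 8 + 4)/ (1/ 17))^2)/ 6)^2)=-6916124054429649/ 97280000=-71095025.23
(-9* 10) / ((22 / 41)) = -1845 / 11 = -167.73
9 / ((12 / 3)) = 9 / 4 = 2.25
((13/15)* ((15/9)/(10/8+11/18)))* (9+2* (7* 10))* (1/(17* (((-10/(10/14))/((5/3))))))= -19370/23919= -0.81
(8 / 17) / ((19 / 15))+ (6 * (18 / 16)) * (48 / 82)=57246 / 13243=4.32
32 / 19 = 1.68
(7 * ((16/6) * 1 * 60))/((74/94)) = 52640/37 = 1422.70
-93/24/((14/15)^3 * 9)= -11625/21952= -0.53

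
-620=-620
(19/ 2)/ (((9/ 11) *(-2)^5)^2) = 2299/ 165888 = 0.01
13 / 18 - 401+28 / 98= -50399 / 126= -399.99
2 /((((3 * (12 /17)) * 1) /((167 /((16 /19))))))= 53941 /288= 187.30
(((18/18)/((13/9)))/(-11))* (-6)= 54/143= 0.38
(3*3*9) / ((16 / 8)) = 81 / 2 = 40.50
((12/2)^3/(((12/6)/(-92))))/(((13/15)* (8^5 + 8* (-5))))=-18630/53183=-0.35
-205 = -205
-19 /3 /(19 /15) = -5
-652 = -652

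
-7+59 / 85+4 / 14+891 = 526563 / 595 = 884.98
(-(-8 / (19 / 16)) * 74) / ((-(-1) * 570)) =4736 / 5415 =0.87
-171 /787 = -0.22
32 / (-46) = -0.70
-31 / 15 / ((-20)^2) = -31 / 6000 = -0.01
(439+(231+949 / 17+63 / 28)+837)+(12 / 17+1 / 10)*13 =31511 / 20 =1575.55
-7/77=-0.09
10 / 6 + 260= 261.67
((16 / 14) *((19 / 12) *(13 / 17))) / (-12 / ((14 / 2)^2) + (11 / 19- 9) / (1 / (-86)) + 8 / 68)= 0.00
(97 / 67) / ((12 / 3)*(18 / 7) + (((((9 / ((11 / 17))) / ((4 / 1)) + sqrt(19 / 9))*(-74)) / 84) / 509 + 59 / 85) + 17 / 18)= 357735863346400*sqrt(19) / 60838388860027358603 + 7390296619334148520 / 60838388860027358603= 0.12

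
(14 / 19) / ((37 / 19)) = 14 / 37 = 0.38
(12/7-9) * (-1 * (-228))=-1661.14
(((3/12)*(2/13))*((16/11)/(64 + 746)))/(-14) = -2/405405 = -0.00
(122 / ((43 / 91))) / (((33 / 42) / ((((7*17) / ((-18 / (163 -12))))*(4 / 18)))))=-2792885732 / 38313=-72896.56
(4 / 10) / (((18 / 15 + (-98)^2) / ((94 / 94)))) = 1 / 24013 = 0.00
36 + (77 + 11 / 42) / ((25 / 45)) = 2451 / 14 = 175.07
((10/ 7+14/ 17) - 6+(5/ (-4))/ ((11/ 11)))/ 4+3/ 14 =-1971/ 1904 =-1.04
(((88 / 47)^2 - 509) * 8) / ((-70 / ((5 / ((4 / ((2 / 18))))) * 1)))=1116637 / 139167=8.02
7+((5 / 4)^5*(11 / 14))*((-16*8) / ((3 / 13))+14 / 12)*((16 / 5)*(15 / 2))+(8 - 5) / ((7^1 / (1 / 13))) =-1483744195 / 46592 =-31845.47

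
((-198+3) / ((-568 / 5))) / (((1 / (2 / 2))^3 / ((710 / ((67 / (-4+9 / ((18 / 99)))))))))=443625 / 536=827.66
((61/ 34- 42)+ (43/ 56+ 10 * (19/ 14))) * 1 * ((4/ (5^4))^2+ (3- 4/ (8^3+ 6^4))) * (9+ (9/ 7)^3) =-49738177630683/ 57654012500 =-862.70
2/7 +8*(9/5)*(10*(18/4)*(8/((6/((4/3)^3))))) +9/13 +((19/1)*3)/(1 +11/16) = 1705777/819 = 2082.76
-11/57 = -0.19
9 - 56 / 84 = 25 / 3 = 8.33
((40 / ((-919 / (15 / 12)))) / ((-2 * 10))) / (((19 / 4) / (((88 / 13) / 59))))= 880 / 13392587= 0.00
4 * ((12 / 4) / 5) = 12 / 5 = 2.40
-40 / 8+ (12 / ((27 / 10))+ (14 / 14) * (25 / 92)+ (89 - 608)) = -429967 / 828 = -519.28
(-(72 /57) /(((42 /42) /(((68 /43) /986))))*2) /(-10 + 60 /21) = 336 /592325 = 0.00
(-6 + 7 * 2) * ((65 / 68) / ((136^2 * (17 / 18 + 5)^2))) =5265 / 449991496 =0.00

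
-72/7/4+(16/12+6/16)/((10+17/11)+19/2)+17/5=176909/194460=0.91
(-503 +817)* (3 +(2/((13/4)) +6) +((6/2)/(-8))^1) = 150877/52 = 2901.48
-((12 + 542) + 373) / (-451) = 927 / 451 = 2.06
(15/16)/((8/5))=75/128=0.59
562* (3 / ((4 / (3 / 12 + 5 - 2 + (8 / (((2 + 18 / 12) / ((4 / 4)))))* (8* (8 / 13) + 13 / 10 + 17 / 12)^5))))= 2111528627649881087519 / 84209252400000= 25074781.78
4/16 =1/4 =0.25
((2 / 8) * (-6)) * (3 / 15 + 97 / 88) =-1719 / 880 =-1.95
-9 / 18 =-1 / 2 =-0.50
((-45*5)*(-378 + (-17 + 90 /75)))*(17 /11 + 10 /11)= 217485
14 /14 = 1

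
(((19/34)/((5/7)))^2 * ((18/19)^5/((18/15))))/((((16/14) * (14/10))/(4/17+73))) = 1200761415/67396534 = 17.82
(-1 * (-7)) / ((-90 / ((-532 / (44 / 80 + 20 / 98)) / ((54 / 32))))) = 5839232 / 179577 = 32.52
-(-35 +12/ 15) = 171/ 5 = 34.20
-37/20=-1.85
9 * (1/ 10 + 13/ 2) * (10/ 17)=594/ 17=34.94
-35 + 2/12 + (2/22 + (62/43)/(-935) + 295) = 62781563/241230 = 260.26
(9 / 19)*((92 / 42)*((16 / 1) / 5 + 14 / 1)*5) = 89.23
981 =981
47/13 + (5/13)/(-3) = 136/39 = 3.49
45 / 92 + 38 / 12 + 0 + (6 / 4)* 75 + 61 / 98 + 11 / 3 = 1628897 / 13524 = 120.44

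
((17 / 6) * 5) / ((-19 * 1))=-0.75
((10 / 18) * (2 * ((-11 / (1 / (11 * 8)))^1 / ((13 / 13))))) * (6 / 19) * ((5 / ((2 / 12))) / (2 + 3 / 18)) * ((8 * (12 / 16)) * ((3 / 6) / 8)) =-1763.56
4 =4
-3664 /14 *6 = -10992 /7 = -1570.29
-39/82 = -0.48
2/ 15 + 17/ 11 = 277/ 165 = 1.68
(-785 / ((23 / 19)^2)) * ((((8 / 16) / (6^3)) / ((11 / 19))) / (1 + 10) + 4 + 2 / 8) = -62961062375 / 27651888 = -2276.92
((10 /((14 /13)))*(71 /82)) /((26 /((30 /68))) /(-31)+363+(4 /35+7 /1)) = 2145975 /98279788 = 0.02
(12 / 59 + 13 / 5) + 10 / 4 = 3129 / 590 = 5.30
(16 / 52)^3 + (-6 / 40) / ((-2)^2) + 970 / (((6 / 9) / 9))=2301575729 / 175760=13094.99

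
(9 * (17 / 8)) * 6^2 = 1377 / 2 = 688.50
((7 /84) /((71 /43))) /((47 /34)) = 731 /20022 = 0.04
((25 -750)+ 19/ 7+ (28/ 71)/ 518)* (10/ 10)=-13282098/ 18389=-722.28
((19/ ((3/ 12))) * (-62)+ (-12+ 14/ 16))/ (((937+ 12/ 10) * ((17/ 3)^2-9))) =-1700325/ 7805824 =-0.22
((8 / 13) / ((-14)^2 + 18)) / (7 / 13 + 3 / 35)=35 / 7597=0.00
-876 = -876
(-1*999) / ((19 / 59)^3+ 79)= -68391207 / 5410600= -12.64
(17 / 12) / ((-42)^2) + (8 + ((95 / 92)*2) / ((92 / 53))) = 102914579 / 11197872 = 9.19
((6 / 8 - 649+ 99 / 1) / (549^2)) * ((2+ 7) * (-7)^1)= 15379 / 133956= 0.11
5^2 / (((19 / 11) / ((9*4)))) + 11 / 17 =168509 / 323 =521.70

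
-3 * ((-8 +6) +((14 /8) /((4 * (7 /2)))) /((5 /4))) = 57 /10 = 5.70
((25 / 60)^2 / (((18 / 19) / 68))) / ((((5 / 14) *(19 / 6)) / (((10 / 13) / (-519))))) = -2975 / 182169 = -0.02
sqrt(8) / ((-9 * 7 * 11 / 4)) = -8 * sqrt(2) / 693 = -0.02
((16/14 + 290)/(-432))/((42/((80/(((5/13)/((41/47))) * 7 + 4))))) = -0.18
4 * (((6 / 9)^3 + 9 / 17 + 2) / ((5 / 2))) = 4.52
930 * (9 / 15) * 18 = 10044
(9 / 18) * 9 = 9 / 2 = 4.50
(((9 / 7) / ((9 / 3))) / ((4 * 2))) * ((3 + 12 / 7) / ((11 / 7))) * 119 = 153 / 8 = 19.12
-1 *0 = 0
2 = 2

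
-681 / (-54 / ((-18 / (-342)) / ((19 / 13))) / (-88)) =-129844 / 3249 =-39.96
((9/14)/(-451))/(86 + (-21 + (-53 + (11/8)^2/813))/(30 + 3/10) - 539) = 35472816/11334202613503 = 0.00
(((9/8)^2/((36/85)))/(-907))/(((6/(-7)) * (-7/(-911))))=232305/464384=0.50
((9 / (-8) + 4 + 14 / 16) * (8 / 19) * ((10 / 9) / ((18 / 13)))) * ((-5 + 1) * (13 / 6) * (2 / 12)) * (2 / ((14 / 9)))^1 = -8450 / 3591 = -2.35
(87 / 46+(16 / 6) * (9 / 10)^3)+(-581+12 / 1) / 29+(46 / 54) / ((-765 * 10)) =-5436874304 / 344422125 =-15.79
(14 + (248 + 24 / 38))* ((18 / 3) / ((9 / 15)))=49900 / 19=2626.32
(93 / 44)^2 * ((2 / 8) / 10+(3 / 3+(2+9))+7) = 6581889 / 77440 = 84.99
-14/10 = -7/5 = -1.40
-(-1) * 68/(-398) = -34/199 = -0.17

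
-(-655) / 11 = 655 / 11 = 59.55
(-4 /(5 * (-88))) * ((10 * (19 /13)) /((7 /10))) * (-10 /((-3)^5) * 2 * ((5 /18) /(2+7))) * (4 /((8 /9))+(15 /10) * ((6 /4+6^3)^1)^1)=16625 /104247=0.16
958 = 958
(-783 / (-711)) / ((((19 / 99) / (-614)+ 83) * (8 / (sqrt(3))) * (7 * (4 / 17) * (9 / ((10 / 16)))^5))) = 5202690625 * sqrt(3) / 3199070820635246592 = 0.00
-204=-204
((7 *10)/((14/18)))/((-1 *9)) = -10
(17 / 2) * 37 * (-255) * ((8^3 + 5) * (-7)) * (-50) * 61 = -885215995125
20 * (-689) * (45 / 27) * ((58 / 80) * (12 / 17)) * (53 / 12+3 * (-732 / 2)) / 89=1311053315 / 9078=144420.94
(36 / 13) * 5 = 180 / 13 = 13.85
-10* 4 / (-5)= 8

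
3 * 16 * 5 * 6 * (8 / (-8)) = -1440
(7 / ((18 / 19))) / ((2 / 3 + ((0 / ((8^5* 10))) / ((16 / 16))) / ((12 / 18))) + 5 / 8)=5.72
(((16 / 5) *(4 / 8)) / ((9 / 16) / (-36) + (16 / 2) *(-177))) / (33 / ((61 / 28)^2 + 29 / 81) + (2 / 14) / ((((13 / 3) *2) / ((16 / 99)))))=-5663321664 / 32417880640625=-0.00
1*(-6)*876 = -5256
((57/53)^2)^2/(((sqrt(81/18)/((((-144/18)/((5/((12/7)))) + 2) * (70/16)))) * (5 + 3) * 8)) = -45742671 * sqrt(2)/2019963136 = -0.03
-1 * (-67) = 67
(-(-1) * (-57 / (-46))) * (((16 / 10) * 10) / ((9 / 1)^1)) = 2.20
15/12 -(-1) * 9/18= 1.75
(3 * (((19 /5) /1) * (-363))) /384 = -6897 /640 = -10.78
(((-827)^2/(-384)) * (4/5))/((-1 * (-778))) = -683929/373440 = -1.83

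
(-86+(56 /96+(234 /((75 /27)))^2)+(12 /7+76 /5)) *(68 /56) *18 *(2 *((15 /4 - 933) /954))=-1110211018041 /3710000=-299248.25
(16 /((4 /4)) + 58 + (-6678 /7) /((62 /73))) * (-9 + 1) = 260216 /31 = 8394.06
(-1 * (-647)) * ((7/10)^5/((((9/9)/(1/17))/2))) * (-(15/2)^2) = -97867161/136000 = -719.61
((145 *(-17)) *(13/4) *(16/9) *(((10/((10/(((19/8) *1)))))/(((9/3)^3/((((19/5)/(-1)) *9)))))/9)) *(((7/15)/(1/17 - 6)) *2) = -275324231/368145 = -747.87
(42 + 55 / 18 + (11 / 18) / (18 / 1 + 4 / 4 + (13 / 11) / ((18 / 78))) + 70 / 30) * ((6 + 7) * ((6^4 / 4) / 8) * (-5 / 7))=-397420335 / 22288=-17831.13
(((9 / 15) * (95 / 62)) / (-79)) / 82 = -57 / 401636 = -0.00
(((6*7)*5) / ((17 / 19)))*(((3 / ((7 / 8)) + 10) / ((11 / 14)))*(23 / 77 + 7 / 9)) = 26647120 / 6171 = 4318.12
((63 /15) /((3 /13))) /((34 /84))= 44.96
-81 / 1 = -81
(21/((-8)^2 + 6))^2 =9/100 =0.09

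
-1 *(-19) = 19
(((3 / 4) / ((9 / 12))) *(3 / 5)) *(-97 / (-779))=291 / 3895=0.07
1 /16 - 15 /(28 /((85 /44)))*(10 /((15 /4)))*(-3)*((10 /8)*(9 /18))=1613 /308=5.24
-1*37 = -37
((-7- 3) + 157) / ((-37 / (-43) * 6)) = 2107 / 74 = 28.47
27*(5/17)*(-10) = -1350/17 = -79.41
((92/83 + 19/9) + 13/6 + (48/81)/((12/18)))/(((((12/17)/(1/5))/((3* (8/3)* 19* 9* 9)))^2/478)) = 3029557666500/83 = 36500694777.11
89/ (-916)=-89/ 916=-0.10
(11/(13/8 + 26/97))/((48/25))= 26675/8814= 3.03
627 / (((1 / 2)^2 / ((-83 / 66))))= -3154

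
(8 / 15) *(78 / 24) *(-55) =-286 / 3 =-95.33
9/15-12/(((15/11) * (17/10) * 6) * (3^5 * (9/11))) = 332191/557685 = 0.60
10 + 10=20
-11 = -11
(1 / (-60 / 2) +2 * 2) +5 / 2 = 97 / 15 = 6.47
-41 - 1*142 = -183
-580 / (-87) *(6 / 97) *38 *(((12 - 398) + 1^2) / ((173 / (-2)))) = 1170400 / 16781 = 69.75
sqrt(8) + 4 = 2 * sqrt(2) + 4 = 6.83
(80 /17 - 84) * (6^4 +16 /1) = -1768576 /17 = -104033.88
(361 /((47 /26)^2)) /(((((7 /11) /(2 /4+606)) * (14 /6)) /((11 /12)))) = 8954473957 /216482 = 41363.60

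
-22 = -22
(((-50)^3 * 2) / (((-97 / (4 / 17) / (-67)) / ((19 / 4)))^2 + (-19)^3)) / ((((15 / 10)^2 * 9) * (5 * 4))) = 8102645000 / 90011162601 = 0.09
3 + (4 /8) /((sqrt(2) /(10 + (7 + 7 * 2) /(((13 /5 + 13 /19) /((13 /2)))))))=3 + 825 * sqrt(2) /64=21.23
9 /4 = 2.25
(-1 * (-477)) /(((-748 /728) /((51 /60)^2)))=-737919 /2200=-335.42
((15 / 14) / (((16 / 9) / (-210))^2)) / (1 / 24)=5740875 / 16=358804.69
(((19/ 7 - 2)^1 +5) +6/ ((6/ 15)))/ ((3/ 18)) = 870/ 7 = 124.29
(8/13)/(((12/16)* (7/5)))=160/273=0.59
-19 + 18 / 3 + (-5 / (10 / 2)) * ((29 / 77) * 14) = -201 / 11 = -18.27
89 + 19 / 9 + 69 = 1441 / 9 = 160.11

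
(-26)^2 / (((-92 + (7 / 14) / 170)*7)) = -229840 / 218953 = -1.05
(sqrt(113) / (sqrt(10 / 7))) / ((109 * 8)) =sqrt(7910) / 8720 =0.01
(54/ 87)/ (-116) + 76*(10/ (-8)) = -159799/ 1682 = -95.01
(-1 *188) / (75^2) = -188 / 5625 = -0.03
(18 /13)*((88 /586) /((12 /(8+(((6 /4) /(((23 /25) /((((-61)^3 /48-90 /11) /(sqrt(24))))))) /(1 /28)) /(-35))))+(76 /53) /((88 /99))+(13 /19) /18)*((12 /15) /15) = 37204744 /287674725+2501111*sqrt(6) /5256420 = 1.29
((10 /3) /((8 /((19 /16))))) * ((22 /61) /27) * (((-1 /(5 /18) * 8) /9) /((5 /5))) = -0.02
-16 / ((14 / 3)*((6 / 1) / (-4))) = 16 / 7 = 2.29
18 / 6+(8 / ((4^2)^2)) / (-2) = 191 / 64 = 2.98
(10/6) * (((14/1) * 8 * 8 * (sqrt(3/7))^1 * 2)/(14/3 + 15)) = 1280 * sqrt(21)/59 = 99.42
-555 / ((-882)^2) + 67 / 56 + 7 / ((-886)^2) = 121698248711 / 101777871384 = 1.20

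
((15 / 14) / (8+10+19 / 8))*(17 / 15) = 68 / 1141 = 0.06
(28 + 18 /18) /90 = 29 /90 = 0.32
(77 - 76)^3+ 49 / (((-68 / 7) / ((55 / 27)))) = -17029 / 1836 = -9.28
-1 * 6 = -6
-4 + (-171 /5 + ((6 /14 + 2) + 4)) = -1112 /35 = -31.77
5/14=0.36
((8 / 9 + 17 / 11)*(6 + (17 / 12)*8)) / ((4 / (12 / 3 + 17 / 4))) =3133 / 36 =87.03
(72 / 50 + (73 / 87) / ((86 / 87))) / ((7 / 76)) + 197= 238489 / 1075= 221.85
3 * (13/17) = 39/17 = 2.29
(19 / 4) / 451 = 0.01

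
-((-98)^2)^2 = -92236816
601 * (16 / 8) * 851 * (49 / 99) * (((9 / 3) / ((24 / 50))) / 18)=626527475 / 3564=175793.34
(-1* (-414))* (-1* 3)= -1242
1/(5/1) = 0.20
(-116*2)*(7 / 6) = -812 / 3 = -270.67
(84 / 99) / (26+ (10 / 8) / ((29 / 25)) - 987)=-3248 / 3674583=-0.00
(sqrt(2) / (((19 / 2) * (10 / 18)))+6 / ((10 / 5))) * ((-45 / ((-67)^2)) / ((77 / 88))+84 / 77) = 6716088 * sqrt(2) / 32837035+1119348 / 345653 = 3.53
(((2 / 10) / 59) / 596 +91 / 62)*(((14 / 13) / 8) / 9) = 55998887 / 2550796560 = 0.02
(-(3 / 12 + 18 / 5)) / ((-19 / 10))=77 / 38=2.03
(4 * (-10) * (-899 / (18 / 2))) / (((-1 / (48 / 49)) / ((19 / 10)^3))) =-98659856 / 3675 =-26846.22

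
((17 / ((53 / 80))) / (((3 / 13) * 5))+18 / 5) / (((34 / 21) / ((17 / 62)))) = 71897 / 16430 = 4.38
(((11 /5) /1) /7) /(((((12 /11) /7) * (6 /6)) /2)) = 121 /30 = 4.03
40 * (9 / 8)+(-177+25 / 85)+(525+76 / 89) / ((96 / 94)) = 383.19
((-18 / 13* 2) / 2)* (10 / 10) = -18 / 13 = -1.38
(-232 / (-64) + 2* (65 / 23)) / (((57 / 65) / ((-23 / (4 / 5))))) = -184925 / 608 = -304.15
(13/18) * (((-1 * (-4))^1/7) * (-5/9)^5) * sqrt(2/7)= -81250 * sqrt(14)/26040609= -0.01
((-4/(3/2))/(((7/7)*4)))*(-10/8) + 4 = 29/6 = 4.83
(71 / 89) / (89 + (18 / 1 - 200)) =-71 / 8277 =-0.01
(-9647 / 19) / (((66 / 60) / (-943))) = 8270110 / 19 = 435268.95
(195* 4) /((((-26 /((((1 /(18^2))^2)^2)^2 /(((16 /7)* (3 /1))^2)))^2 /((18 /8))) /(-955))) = -11464775 /150773387442380238680440014094583958605100220416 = -0.00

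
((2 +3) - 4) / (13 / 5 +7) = 5 / 48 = 0.10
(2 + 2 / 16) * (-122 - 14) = -289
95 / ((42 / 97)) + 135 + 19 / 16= 119479 / 336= 355.59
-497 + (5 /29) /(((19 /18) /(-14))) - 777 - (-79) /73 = -51292553 /40223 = -1275.20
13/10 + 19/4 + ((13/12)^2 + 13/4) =7541/720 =10.47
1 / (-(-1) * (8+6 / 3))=0.10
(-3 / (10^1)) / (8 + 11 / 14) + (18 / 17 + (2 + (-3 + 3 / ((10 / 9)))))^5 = 930154879627309 / 5821413700000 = 159.78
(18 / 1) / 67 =18 / 67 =0.27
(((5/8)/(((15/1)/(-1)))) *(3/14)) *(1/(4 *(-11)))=1/4928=0.00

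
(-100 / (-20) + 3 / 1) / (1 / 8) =64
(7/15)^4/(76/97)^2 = 22591009/292410000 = 0.08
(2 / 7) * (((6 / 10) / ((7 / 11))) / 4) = 33 / 490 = 0.07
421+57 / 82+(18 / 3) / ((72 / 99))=70511 / 164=429.95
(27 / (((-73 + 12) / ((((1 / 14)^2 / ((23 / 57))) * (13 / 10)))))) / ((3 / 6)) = -20007 / 1374940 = -0.01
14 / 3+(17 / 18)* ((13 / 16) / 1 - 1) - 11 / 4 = 167 / 96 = 1.74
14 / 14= 1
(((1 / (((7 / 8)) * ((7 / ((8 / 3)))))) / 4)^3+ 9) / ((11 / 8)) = 228742424 / 34941753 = 6.55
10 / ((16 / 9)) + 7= 101 / 8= 12.62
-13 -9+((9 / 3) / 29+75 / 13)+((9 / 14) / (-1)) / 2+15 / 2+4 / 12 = -272833 / 31668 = -8.62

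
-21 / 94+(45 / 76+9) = 33465 / 3572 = 9.37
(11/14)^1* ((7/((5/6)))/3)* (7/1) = 77/5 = 15.40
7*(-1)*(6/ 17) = -42/ 17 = -2.47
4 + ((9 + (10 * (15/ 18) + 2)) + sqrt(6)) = sqrt(6) + 70/ 3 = 25.78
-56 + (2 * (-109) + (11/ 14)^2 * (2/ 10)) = -268399/ 980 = -273.88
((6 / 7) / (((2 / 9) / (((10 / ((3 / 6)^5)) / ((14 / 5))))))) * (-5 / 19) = -108000 / 931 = -116.00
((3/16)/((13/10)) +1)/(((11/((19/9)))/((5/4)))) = 11305/41184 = 0.27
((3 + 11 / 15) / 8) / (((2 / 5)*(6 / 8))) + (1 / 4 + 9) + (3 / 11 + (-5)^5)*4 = -4945289 / 396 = -12488.10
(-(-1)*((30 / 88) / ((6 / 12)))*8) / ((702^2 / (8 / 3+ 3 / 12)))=175 / 5420844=0.00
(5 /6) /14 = 5 /84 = 0.06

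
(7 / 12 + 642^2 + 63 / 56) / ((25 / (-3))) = -9891977 / 200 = -49459.88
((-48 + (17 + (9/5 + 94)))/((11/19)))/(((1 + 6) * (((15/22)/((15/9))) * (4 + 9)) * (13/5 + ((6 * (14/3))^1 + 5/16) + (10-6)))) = 384/4459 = 0.09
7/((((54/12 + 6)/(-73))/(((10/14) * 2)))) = -1460/21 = -69.52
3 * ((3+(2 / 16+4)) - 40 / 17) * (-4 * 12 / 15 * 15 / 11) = -1062 / 17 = -62.47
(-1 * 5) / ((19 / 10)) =-50 / 19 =-2.63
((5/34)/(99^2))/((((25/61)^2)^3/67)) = 3451865082187/16271191406250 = 0.21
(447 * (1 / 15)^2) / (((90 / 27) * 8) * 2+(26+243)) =149 / 24175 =0.01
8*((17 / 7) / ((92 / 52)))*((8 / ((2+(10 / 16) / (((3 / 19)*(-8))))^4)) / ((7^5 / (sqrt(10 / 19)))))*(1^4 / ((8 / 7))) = 141331267584*sqrt(190) / 3013797627697507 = 0.00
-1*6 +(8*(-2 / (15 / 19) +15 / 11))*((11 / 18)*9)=-862 / 15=-57.47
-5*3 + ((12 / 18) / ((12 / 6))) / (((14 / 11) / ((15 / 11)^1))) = -205 / 14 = -14.64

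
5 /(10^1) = 1 /2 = 0.50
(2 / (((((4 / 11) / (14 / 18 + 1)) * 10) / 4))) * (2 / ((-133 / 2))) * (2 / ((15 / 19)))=-0.30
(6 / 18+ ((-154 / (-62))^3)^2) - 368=-353649419876 / 2662511043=-132.83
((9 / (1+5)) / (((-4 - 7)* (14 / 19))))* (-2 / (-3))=-19 / 154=-0.12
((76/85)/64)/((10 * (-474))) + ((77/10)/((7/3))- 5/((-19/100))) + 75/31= 121635176489/3796929600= 32.04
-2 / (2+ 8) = -1 / 5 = -0.20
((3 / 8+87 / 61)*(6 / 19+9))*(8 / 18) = 17287 / 2318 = 7.46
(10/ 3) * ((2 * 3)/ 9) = 20/ 9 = 2.22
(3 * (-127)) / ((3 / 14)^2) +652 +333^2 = 309731 / 3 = 103243.67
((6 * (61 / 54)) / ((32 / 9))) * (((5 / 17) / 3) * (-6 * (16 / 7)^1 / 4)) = -305 / 476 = -0.64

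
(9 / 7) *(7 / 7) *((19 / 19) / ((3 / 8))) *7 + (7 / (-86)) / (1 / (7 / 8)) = 16463 / 688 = 23.93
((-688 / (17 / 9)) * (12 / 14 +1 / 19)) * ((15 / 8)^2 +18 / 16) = -13907619 / 9044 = -1537.77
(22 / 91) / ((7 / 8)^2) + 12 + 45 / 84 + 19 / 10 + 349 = 32439357 / 89180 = 363.75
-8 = -8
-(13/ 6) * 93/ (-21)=403/ 42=9.60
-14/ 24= -0.58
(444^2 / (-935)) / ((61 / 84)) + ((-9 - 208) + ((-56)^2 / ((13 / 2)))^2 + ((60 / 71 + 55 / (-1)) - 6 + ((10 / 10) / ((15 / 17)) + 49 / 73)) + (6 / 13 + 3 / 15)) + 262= 34840971890674561 / 149875489335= 232466.11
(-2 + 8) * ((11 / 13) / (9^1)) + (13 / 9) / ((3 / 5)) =1043 / 351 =2.97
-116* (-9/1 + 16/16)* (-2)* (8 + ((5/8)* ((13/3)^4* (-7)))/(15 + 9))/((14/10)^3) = 3172668875/83349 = 38064.87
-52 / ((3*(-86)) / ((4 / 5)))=104 / 645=0.16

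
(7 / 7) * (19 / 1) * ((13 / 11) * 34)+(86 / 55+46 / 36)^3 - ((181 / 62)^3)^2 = 1152908994920141191681 / 6889151473364952000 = 167.35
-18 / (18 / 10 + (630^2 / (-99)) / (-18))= -990 / 12349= -0.08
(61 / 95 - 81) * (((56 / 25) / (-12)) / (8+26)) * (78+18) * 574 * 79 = 77542385536 / 40375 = 1920554.44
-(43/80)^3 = -79507/512000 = -0.16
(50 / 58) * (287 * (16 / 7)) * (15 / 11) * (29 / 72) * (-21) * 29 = -2080750 / 11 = -189159.09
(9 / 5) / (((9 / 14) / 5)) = 14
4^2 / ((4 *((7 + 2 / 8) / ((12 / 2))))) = 96 / 29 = 3.31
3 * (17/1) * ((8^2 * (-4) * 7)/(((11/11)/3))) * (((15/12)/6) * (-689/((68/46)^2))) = 306164040/17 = 18009649.41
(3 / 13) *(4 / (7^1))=12 / 91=0.13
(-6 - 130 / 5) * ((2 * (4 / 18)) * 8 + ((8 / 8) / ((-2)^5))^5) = -1073741815 / 9437184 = -113.78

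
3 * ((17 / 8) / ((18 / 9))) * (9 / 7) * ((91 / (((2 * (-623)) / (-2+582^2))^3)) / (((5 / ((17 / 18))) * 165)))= -8576984.22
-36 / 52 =-0.69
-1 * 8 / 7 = -8 / 7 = -1.14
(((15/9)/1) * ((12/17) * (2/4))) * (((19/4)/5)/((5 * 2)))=19/340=0.06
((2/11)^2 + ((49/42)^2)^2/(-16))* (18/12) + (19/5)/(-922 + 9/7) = -6911638457/53902886400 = -0.13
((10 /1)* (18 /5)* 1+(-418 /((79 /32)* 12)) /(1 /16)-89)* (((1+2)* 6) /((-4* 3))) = 66065 /158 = 418.13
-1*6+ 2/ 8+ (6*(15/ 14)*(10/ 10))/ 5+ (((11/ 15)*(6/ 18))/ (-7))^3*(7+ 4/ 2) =-62020949/ 13891500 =-4.46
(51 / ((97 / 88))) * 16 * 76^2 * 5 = 2073815040 / 97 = 21379536.49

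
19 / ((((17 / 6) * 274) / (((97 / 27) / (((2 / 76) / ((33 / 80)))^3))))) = 50476060041 / 149056000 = 338.64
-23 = -23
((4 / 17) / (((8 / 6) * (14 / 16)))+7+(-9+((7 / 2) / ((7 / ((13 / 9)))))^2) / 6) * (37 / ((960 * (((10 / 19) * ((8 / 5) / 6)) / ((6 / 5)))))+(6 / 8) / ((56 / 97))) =9.43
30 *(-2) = -60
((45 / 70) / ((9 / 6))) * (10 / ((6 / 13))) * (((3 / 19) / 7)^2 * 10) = 5850 / 123823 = 0.05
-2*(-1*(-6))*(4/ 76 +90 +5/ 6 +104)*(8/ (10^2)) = -88868/ 475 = -187.09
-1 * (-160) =160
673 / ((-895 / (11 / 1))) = -7403 / 895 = -8.27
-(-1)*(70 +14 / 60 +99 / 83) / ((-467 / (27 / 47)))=-1600659 / 18217670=-0.09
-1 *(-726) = 726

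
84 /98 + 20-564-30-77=-4551 /7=-650.14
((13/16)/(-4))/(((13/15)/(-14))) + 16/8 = 169/32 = 5.28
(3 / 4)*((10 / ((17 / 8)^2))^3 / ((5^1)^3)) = 1572864 / 24137569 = 0.07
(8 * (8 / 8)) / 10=4 / 5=0.80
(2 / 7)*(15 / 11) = 30 / 77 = 0.39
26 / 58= 13 / 29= 0.45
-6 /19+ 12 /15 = 46 /95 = 0.48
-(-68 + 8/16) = 135/2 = 67.50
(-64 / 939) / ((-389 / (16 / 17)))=1024 / 6209607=0.00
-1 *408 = -408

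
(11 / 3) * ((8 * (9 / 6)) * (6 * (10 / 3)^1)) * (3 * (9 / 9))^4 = 71280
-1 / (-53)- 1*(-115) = 6096 / 53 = 115.02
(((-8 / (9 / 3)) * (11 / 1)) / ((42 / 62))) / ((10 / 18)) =-2728 / 35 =-77.94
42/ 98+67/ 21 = 76/ 21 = 3.62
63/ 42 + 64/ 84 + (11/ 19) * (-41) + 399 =301265/ 798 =377.53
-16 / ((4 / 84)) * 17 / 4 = -1428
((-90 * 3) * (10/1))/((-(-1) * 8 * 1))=-675/2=-337.50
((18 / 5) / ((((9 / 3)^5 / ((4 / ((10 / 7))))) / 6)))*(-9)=-56 / 25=-2.24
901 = 901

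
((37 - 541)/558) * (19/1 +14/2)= -728/31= -23.48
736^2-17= 541679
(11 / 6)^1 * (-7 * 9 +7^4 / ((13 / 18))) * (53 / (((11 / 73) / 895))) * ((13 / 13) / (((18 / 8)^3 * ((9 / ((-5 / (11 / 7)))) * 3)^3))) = -22381489240460000 / 82759712607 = -270439.43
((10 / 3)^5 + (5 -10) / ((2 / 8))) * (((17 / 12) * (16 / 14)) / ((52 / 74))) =59843060 / 66339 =902.08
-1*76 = -76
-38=-38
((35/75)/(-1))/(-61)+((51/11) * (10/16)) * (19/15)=296161/80520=3.68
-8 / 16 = -1 / 2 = -0.50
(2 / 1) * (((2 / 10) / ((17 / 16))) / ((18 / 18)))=32 / 85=0.38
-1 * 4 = -4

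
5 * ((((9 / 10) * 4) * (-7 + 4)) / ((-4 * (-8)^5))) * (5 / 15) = -9 / 65536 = -0.00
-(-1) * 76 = 76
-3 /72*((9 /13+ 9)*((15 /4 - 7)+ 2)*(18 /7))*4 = 135 /26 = 5.19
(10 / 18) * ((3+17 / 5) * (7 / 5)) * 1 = 224 / 45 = 4.98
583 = 583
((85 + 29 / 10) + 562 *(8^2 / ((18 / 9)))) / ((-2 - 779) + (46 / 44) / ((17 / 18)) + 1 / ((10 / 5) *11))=-33794453 / 1458315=-23.17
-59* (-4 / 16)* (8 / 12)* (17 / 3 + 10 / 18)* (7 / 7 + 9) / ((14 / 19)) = 22420 / 27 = 830.37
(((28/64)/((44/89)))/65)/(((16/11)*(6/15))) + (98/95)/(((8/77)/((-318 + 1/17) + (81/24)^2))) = -130872320439/42997760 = -3043.70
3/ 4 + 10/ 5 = 11/ 4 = 2.75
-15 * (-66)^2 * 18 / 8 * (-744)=109379160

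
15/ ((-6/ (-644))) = 1610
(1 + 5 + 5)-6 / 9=31 / 3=10.33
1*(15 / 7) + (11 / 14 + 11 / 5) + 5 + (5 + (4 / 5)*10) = 1619 / 70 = 23.13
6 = 6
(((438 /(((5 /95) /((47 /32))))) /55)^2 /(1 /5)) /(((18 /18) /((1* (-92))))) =-879668384247 /38720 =-22718708.27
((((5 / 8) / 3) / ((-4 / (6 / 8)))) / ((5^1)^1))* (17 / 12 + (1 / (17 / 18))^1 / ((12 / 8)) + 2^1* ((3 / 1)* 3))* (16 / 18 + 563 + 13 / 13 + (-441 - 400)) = 10200925 / 235008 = 43.41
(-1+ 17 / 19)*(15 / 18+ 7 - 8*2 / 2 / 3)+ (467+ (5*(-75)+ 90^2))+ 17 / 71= 33151792 / 4047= 8191.70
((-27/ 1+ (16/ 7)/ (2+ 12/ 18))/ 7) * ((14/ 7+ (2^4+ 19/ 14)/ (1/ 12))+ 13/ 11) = -2979789/ 3773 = -789.77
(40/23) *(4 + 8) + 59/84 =41677/1932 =21.57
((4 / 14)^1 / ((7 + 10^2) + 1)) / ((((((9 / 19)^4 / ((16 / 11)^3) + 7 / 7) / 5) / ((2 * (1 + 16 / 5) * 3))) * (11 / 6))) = 1067589632 / 5967802577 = 0.18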